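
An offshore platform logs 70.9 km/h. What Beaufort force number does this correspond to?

70.9 km/h = 19.7 m/s, which is Beaufort 8 (gale, 17.2–20.7 m/s).

Beaufort force 8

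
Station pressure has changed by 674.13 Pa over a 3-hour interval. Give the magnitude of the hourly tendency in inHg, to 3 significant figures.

674.13 Pa / 3 h × 0.0002953 inHg/Pa = 0.0664 inHg/h.

0.0664 inHg per hour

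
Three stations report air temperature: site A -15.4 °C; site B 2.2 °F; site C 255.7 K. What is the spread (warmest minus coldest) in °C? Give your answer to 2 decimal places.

site B: 2.2 °F = -16.556 °C.
site C: 255.7 K = -17.450 °C.
Spread: (-15.400) − (-17.450) = 2.050 °C.

2.05 °C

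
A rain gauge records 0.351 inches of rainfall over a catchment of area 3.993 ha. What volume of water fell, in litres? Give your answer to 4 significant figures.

356000 litres

Depth: 0.351 in × 25.4 = 8.9154 mm.
Area: 3.993 ha = 39930 m².
1 mm over 1 m² is 1 L, so volume = 8.9154 × 39930 = 355991.92 L ≈ 356000 L.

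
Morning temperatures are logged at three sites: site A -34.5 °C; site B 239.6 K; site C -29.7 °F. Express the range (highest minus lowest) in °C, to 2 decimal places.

0.95 °C

site B: 239.6 K = -33.550 °C.
site C: -29.7 °F = -34.278 °C.
Spread: (-33.550) − (-34.500) = 0.950 °C.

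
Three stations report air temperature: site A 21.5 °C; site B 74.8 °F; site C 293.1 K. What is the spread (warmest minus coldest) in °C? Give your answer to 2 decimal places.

site B: 74.8 °F = 23.778 °C.
site C: 293.1 K = 19.950 °C.
Spread: 23.778 − 19.950 = 3.828 °C.

3.83 °C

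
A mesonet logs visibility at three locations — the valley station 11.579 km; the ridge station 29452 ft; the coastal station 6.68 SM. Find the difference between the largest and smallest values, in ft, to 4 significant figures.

8537 ft

the valley station: 11.579 km = 37988.85 ft.
the coastal station: 6.68 SM = 35270.40 ft.
Spread: 37988.85 − 29452.00 = 8537 ft.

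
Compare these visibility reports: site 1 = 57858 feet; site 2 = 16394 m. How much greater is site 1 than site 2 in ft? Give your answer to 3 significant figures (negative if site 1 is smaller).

4070 ft

site 2: 16394 m = 53786.09 ft.
Difference: 57858.00 − 53786.09 = 4070 ft.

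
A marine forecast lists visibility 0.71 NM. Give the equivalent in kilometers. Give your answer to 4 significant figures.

1 nmi = 1.852 km, so 0.71 × 1.852 = 1.315 km.

1.315 km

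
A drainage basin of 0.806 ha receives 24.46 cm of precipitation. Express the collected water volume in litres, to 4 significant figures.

1971000 litres

Depth: 24.46 cm × 10 = 244.6 mm.
Area: 0.806 ha = 8060 m².
1 mm over 1 m² is 1 L, so volume = 244.6 × 8060 = 1971476 L ≈ 1971000 L.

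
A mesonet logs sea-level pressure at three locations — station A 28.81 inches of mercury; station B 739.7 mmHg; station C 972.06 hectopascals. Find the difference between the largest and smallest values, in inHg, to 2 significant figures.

station B: 739.7 mmHg = 29.1220 inHg.
station C: 972.06 hPa = 28.7049 inHg.
Spread: 29.1220 − 28.7049 = 0.42 inHg.

0.42 inHg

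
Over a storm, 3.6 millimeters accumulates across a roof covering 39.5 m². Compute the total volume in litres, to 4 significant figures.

142.2 litres

1 mm over 1 m² is 1 L, so volume = 3.6 × 39.5 = 142.2 L.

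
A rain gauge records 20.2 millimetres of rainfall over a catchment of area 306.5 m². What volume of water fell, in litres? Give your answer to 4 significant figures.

6191 litres

1 mm over 1 m² is 1 L, so volume = 20.2 × 306.5 = 6191.3 L ≈ 6191 L.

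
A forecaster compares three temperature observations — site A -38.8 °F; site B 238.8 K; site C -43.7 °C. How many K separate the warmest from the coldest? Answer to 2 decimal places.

site A: -38.8 °F = -39.333 °C.
site B: 238.8 K = -34.350 °C.
Spread: (-34.350) − (-43.700) = 9.350 °C.

9.35 K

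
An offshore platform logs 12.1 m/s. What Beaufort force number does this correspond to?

12.1 m/s lies in the Beaufort 6 band (strong breeze, 10.8–13.8 m/s).

Beaufort force 6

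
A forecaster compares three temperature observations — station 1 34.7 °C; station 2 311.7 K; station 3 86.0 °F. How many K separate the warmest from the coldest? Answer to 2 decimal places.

8.55 K

station 2: 311.7 K = 38.550 °C.
station 3: 86.0 °F = 30.000 °C.
Spread: 38.550 − 30.000 = 8.550 °C.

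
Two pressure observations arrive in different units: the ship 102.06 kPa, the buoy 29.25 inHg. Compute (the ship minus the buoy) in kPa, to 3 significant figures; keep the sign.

the buoy: 29.25 inHg = 99.0519 kPa.
Difference: 102.0600 − 99.0519 = 3.01 kPa.

3.01 kPa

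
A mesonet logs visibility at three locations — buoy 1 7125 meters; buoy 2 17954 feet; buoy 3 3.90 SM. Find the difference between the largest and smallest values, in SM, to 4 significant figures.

1.027 SM

buoy 1: 7125 m = 4.42727 SM.
buoy 2: 17954 ft = 3.40038 SM.
Spread: 4.42727 − 3.40038 = 1.027 SM.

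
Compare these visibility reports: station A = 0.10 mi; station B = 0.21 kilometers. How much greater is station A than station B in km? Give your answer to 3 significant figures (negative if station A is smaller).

station A: 0.10 SM = 0.160934 km.
Difference: 0.160934 − 0.210000 = -0.0491 km.

-0.0491 km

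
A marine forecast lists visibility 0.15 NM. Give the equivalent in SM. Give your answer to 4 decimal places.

1 nmi = 1.15078 SM, so 0.15 × 1.15078 = 0.1726 SM.

0.1726 SM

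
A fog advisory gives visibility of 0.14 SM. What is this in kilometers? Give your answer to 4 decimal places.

1 SM = 1.60934 km, so 0.14 × 1.60934 = 0.2253 km.

0.2253 km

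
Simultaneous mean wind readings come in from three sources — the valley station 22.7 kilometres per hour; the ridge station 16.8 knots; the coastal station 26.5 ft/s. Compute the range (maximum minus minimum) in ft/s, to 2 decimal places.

7.67 ft/s

the valley station: 22.7 km/h = 20.6875 ft/s.
the ridge station: 16.8 kt = 28.3552 ft/s.
Spread: 28.3552 − 20.6875 = 7.67 ft/s.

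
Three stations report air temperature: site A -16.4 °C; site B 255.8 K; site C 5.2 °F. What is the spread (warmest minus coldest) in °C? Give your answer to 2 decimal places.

2.46 °C

site B: 255.8 K = -17.350 °C.
site C: 5.2 °F = -14.889 °C.
Spread: (-14.889) − (-17.350) = 2.461 °C.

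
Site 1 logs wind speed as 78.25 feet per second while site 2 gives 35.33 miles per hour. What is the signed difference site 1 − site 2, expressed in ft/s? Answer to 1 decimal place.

26.4 ft/s

site 2: 35.33 mph = 51.817 ft/s.
Difference: 78.250 − 51.817 = 26.4 ft/s.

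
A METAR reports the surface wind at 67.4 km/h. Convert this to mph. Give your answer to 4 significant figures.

1 km/h = 0.621371 mph, so 67.4 × 0.621371 = 41.88 mph.

41.88 mph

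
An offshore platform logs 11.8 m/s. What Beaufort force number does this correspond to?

Beaufort force 6

11.8 m/s lies in the Beaufort 6 band (strong breeze, 10.8–13.8 m/s).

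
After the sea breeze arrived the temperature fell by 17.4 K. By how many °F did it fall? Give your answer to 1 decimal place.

31.3 °F

Converting a difference, only the 9/5 scale factor applies: Δ°F = 17.4 × 1.8 = 31.3 °F.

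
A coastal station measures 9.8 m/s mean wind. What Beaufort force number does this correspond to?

9.8 m/s lies in the Beaufort 5 band (fresh breeze, 8.0–10.7 m/s).

Beaufort force 5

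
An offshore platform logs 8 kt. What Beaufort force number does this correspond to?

Beaufort force 3

8 kt lies in the Beaufort 3 band (gentle breeze, 7–10 kt).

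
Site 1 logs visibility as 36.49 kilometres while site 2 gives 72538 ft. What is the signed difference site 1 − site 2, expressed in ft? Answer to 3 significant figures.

47200 ft

site 1: 36.49 km = 119717.85 ft.
Difference: 119717.85 − 72538.00 = 47200 ft.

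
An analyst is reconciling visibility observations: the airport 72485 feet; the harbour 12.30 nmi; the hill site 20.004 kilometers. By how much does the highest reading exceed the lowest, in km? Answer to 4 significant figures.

the airport: 72485 ft = 22.09343 km.
the harbour: 12.30 nmi = 22.77960 km.
Spread: 22.77960 − 20.00400 = 2.776 km.

2.776 km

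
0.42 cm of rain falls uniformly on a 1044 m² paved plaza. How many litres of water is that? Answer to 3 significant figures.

4380 litres

Depth: 0.42 cm × 10 = 4.2 mm.
1 mm over 1 m² is 1 L, so volume = 4.2 × 1044 = 4384.8 L ≈ 4380 L.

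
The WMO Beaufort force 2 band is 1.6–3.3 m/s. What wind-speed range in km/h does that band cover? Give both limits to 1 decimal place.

5.8 to 11.9 km/h

1.6–3.3 m/s × 3.6 = 5.8–11.9 km/h.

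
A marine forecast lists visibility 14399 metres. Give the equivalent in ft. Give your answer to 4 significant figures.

47240 ft

1 m = 3.28084 ft, so 14399 × 3.28084 = 47240 ft.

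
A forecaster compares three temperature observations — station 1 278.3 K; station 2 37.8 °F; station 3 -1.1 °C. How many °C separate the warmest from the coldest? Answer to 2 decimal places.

station 1: 278.3 K = 5.150 °C.
station 2: 37.8 °F = 3.222 °C.
Spread: 5.150 − (-1.100) = 6.250 °C.

6.25 °C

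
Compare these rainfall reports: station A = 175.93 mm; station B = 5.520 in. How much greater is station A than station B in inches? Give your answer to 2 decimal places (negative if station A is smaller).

station A: 175.93 mm = 6.9264 in.
Difference: 6.9264 − 5.5200 = 1.41 in.

1.41 in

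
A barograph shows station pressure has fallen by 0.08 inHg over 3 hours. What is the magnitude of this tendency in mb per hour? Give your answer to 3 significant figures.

0.08 inHg / 3 h × 33.8639 mb/inHg = 0.903 mb/h.

0.903 mb per hour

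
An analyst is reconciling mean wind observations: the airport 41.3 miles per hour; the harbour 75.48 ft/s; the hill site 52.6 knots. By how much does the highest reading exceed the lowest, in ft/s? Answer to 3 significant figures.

28.2 ft/s

the airport: 41.3 mph = 60.573 ft/s.
the hill site: 52.6 kt = 88.779 ft/s.
Spread: 88.779 − 60.573 = 28.2 ft/s.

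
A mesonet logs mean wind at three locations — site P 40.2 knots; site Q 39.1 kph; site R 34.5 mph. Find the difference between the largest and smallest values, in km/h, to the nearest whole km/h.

site P: 40.2 kt = 74.45 km/h.
site R: 34.5 mph = 55.52 km/h.
Spread: 74.45 − 39.10 = 35 km/h.

35 km/h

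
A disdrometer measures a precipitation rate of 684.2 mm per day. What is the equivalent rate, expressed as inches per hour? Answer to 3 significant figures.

684.2 mm/day × 0.0393701 in/mm × 0.0416667 day/hour = 1.12 in/hour.

1.12 in/hour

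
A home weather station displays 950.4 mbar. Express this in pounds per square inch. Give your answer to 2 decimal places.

1 mb = 0.0145038 psi, so 950.4 × 0.0145038 = 13.78 psi.

13.78 psi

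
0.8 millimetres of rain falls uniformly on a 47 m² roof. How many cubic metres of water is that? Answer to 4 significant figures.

0.03760 cubic metres

1 mm over 1 m² is 1 L, so volume = 0.8 × 47 = 37.6 L = 0.03760 m³.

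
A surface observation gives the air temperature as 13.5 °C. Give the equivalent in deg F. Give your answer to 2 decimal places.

56.30 °F

°F = °C × 9/5 + 32 = 13.5 × 1.8 + 32 = 56.30 °F.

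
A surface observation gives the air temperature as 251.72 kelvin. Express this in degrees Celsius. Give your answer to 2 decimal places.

-21.43 °C

°C = 251.72 − 273.15 = -21.43 °C.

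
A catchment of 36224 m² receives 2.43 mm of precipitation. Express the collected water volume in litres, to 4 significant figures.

88020 litres

1 mm over 1 m² is 1 L, so volume = 2.43 × 36224 = 88024.32 L ≈ 88020 L.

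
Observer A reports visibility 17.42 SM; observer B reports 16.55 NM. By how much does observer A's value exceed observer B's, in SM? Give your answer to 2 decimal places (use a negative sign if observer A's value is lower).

-1.63 SM

observer B: 16.55 nmi = 19.0454 SM.
Difference: 17.4200 − 19.0454 = -1.63 SM.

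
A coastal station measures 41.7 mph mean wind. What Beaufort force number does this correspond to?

Beaufort force 8

41.7 mph = 18.6 m/s, which is Beaufort 8 (gale, 17.2–20.7 m/s).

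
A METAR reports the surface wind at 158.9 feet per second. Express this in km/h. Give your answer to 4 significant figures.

1 ft/s = 1.09728 km/h, so 158.9 × 1.09728 = 174.4 km/h.

174.4 km/h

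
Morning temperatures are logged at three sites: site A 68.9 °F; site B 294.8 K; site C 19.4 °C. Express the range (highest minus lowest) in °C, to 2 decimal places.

2.25 °C

site A: 68.9 °F = 20.500 °C.
site B: 294.8 K = 21.650 °C.
Spread: 21.650 − 19.400 = 2.250 °C.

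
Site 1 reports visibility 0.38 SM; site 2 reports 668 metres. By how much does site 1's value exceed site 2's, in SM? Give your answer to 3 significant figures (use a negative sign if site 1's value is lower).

site 2: 668 m = 0.415076 SM.
Difference: 0.380000 − 0.415076 = -0.0351 SM.

-0.0351 SM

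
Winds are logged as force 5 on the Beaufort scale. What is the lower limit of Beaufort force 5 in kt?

Beaufort 5 (fresh breeze) spans 17–21 knots.

17 kt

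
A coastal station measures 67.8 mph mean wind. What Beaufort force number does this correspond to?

Beaufort force 11

67.8 mph = 30.3 m/s, which is Beaufort 11 (violent storm, 28.5–32.6 m/s).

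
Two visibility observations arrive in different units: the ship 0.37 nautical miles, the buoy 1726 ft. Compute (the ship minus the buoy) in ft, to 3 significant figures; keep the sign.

522 ft

the ship: 0.37 nmi = 2248.16 ft.
Difference: 2248.16 − 1726.00 = 522 ft.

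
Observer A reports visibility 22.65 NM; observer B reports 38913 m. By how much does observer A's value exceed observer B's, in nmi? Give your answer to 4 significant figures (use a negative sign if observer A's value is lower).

1.639 nmi

observer B: 38913 m = 21.01134 nmi.
Difference: 22.65000 − 21.01134 = 1.639 nmi.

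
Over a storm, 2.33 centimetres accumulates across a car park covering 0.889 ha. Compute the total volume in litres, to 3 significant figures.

207000 litres

Depth: 2.33 cm × 10 = 23.3 mm.
Area: 0.889 ha = 8890 m².
1 mm over 1 m² is 1 L, so volume = 23.3 × 8890 = 207137 L ≈ 207000 L.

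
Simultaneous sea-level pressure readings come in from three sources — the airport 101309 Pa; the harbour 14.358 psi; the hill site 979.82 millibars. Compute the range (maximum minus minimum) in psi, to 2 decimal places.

the airport: 101309 Pa = 14.6936 psi.
the hill site: 979.82 mb = 14.2111 psi.
Spread: 14.6936 − 14.2111 = 0.48 psi.

0.48 psi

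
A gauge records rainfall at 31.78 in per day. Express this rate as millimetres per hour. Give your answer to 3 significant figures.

31.78 in/day × 25.4 mm/in × 0.0416667 day/hour = 33.6 mm/hour.

33.6 mm/hour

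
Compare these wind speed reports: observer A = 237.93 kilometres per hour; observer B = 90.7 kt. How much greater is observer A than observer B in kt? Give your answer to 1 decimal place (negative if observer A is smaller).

37.8 kt

observer A: 237.93 km/h = 128.472 kt.
Difference: 128.472 − 90.700 = 37.8 kt.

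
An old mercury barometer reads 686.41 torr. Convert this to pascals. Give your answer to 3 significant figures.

91500 Pa

1 mmHg = 133.322 Pa, so 686.41 × 133.322 = 91500 Pa.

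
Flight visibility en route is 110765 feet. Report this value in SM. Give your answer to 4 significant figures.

20.98 SM

1 ft = 0.000189394 SM, so 110765 × 0.000189394 = 20.98 SM.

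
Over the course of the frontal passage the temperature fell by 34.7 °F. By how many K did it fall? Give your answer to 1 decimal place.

19.3 K

A change of 1 °C equals a change of 1.8 °F: ΔK = 34.7 × 0.5556 = 19.3 K.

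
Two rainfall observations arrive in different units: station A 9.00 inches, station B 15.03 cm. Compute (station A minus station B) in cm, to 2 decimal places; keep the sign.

7.83 cm

station A: 9.00 in = 22.8600 cm.
Difference: 22.8600 − 15.0300 = 7.83 cm.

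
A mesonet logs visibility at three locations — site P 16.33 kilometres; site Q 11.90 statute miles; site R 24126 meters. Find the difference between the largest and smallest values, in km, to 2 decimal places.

site Q: 11.90 SM = 19.1512 km.
site R: 24126 m = 24.1260 km.
Spread: 24.1260 − 16.3300 = 7.80 km.

7.80 km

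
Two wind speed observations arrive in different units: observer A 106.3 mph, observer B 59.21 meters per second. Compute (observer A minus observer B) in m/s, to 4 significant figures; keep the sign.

-11.69 m/s

observer A: 106.3 mph = 47.5204 m/s.
Difference: 47.5204 − 59.2100 = -11.69 m/s.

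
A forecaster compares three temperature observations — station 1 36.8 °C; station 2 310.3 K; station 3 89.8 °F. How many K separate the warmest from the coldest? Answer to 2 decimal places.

5.04 K

station 2: 310.3 K = 37.150 °C.
station 3: 89.8 °F = 32.111 °C.
Spread: 37.150 − 32.111 = 5.039 °C.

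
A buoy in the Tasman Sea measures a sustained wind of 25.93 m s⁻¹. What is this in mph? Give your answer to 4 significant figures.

58.00 mph

1 m/s = 2.23694 mph, so 25.93 × 2.23694 = 58.00 mph.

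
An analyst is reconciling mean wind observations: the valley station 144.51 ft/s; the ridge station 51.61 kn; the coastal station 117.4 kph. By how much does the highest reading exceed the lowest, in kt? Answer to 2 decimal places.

34.01 kt

the valley station: 144.51 ft/s = 85.6198 kt.
the coastal station: 117.4 km/h = 63.3909 kt.
Spread: 85.6198 − 51.6100 = 34.01 kt.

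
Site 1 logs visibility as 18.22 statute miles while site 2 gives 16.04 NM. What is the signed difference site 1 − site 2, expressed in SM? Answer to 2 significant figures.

-0.24 SM

site 2: 16.04 nmi = 18.4585 SM.
Difference: 18.2200 − 18.4585 = -0.24 SM.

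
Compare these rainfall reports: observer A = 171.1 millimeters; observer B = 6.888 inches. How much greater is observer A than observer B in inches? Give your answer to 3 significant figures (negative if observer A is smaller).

observer A: 171.1 mm = 6.73622 in.
Difference: 6.73622 − 6.88800 = -0.152 in.

-0.152 in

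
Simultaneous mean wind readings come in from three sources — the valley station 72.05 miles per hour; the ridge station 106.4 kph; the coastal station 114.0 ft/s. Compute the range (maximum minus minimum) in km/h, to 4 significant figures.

18.69 km/h

the valley station: 72.05 mph = 115.9532 km/h.
the coastal station: 114.0 ft/s = 125.0899 km/h.
Spread: 125.0899 − 106.4000 = 18.69 km/h.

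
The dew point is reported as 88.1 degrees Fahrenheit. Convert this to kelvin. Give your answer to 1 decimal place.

First to °C: 31.17 °C.
Then to K: 304.3 K.

304.3 K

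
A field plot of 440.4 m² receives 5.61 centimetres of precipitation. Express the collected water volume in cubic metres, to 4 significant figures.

Depth: 5.61 cm × 10 = 56.1 mm.
1 mm over 1 m² is 1 L, so volume = 56.1 × 440.4 = 24706.44 L = 24.71 m³.

24.71 cubic metres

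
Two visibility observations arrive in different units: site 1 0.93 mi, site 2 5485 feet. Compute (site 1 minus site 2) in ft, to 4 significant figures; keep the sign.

site 1: 0.93 SM = 4910.400 ft.
Difference: 4910.400 − 5485.000 = -574.6 ft.

-574.6 ft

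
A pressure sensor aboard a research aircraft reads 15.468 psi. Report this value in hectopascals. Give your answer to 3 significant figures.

1 psi = 68.9476 hPa, so 15.468 × 68.9476 = 1070 hPa.

1070 hPa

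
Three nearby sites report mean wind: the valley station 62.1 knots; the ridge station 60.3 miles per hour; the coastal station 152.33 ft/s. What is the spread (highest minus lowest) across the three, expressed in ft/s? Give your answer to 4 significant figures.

63.89 ft/s

the valley station: 62.1 kt = 104.8130 ft/s.
the ridge station: 60.3 mph = 88.4400 ft/s.
Spread: 152.3300 − 88.4400 = 63.89 ft/s.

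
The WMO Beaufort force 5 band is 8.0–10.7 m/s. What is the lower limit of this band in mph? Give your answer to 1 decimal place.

8.0–10.7 m/s × 2.237 = 17.9–23.9 mph.

17.9 mph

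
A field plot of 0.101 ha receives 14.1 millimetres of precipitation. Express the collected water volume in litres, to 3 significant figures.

14200 litres

Area: 0.101 ha = 1010 m².
1 mm over 1 m² is 1 L, so volume = 14.1 × 1010 = 14241 L ≈ 14200 L.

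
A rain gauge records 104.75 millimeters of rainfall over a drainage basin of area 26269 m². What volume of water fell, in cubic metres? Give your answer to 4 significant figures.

2752 cubic metres

1 mm over 1 m² is 1 L, so volume = 104.75 × 26269 = 2751677.8 L = 2752 m³.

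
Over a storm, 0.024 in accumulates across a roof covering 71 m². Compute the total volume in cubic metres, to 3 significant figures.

0.0433 cubic metres

Depth: 0.024 in × 25.4 = 0.6096 mm.
1 mm over 1 m² is 1 L, so volume = 0.6096 × 71 = 43.2816 L = 0.0433 m³.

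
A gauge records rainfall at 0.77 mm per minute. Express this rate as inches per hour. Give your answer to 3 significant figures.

0.77 mm/minute × 0.0393701 in/mm × 60 minute/hour = 1.82 in/hour.

1.82 in/hour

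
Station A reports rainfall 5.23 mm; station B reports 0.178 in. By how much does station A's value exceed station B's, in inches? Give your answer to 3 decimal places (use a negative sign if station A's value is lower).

0.028 in

station A: 5.23 mm = 0.20591 in.
Difference: 0.20591 − 0.17800 = 0.028 in.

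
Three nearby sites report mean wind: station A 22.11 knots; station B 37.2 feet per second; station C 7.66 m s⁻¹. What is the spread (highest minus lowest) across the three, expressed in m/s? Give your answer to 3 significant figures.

3.71 m/s

station A: 22.11 kt = 11.3744 m/s.
station B: 37.2 ft/s = 11.3386 m/s.
Spread: 11.3744 − 7.6600 = 3.71 m/s.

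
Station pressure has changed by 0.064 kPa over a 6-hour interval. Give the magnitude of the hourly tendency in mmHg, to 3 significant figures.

0.0800 mmHg per hour

0.064 kPa / 6 h × 7.50062 mmHg/kPa = 0.0800 mmHg/h.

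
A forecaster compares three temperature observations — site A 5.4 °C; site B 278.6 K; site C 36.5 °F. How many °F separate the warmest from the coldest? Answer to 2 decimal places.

site B: 278.6 K = 5.450 °C.
site C: 36.5 °F = 2.500 °C.
Spread: 5.450 − 2.500 = 2.950 °C = 5.31 °F.

5.31 °F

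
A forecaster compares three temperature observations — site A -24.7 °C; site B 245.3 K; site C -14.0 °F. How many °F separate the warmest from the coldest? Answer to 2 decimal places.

5.67 °F

site B: 245.3 K = -27.850 °C.
site C: -14.0 °F = -25.556 °C.
Spread: (-24.700) − (-27.850) = 3.150 °C = 5.67 °F.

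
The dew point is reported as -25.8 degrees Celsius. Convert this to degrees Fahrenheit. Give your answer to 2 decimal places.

°F = °C × 9/5 + 32 = -25.8 × 1.8 + 32 = -14.44 °F.

-14.44 °F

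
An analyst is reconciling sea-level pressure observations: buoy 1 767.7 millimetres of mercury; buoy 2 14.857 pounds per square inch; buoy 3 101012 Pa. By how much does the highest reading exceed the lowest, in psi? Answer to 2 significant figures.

0.21 psi

buoy 1: 767.7 mmHg = 14.8448 psi.
buoy 3: 101012 Pa = 14.6506 psi.
Spread: 14.8570 − 14.6506 = 0.21 psi.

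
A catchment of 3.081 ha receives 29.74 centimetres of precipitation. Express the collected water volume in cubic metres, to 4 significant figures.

9163 cubic metres

Depth: 29.74 cm × 10 = 297.4 mm.
Area: 3.081 ha = 30810 m².
1 mm over 1 m² is 1 L, so volume = 297.4 × 30810 = 9162894 L = 9163 m³.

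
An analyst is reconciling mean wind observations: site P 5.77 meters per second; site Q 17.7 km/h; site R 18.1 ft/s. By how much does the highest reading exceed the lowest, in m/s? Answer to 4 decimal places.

0.8533 m/s

site Q: 17.7 km/h = 4.916667 m/s.
site R: 18.1 ft/s = 5.516880 m/s.
Spread: 5.770000 − 4.916667 = 0.8533 m/s.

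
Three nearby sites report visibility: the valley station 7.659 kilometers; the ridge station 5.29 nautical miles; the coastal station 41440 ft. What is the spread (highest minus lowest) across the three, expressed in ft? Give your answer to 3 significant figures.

the valley station: 7.659 km = 25127.95 ft.
the ridge station: 5.29 nmi = 32142.65 ft.
Spread: 41440.00 − 25127.95 = 16300 ft.

16300 ft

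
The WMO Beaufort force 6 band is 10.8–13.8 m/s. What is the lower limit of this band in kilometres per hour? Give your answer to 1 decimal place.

10.8–13.8 m/s × 3.6 = 38.9–49.7 km/h.

38.9 km/h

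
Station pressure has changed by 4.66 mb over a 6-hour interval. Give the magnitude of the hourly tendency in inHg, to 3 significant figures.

4.66 mb / 6 h × 0.02953 inHg/mb = 0.0229 inHg/h.

0.0229 inHg per hour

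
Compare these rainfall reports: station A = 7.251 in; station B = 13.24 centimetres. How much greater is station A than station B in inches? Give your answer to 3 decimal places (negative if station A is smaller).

station B: 13.24 cm = 5.21260 in.
Difference: 7.25100 − 5.21260 = 2.038 in.

2.038 in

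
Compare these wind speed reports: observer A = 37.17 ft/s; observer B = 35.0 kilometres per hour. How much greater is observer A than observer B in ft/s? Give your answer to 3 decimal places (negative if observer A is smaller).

5.273 ft/s

observer B: 35.0 km/h = 31.89705 ft/s.
Difference: 37.17000 − 31.89705 = 5.273 ft/s.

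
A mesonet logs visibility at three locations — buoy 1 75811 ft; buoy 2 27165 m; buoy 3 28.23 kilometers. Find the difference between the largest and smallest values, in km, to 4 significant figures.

5.123 km

buoy 1: 75811 ft = 23.10719 km.
buoy 2: 27165 m = 27.16500 km.
Spread: 28.23000 − 23.10719 = 5.123 km.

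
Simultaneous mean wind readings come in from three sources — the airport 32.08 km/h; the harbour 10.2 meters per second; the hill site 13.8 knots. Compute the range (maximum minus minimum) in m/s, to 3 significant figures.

3.10 m/s

the airport: 32.08 km/h = 8.9111 m/s.
the hill site: 13.8 kt = 7.0993 m/s.
Spread: 10.2000 − 7.0993 = 3.10 m/s.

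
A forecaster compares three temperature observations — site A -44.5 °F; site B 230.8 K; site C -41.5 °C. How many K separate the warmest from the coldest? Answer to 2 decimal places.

1.00 K

site A: -44.5 °F = -42.500 °C.
site B: 230.8 K = -42.350 °C.
Spread: (-41.500) − (-42.500) = 1.000 °C.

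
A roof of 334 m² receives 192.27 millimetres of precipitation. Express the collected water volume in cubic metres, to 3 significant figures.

64.2 cubic metres

1 mm over 1 m² is 1 L, so volume = 192.27 × 334 = 64218.18 L = 64.2 m³.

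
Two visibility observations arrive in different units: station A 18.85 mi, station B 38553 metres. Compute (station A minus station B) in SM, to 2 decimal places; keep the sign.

station B: 38553 m = 23.9557 SM.
Difference: 18.8500 − 23.9557 = -5.11 SM.

-5.11 SM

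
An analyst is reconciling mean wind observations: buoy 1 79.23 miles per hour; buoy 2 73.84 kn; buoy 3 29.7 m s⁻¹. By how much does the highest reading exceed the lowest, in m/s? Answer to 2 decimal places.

8.29 m/s

buoy 1: 79.23 mph = 35.4190 m/s.
buoy 2: 73.84 kt = 37.9866 m/s.
Spread: 37.9866 − 29.7000 = 8.29 m/s.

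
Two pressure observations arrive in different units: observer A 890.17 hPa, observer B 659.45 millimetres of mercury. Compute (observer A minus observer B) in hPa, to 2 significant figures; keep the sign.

11 hPa

observer B: 659.45 mmHg = 879.19 hPa.
Difference: 890.17 − 879.19 = 11 hPa.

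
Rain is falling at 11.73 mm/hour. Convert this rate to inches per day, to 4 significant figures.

11.73 mm/hour × 0.0393701 in/mm × 24 hour/day = 11.08 in/day.

11.08 in/day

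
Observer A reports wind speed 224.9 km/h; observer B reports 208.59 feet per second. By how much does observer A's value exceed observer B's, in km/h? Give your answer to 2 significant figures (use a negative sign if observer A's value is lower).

-4.0 km/h

observer B: 208.59 ft/s = 228.882 km/h.
Difference: 224.900 − 228.882 = -4.0 km/h.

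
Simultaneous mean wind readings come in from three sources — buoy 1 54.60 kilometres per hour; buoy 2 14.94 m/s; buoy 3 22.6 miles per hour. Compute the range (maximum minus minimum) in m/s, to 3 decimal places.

5.064 m/s

buoy 1: 54.60 km/h = 15.16667 m/s.
buoy 3: 22.6 mph = 10.10310 m/s.
Spread: 15.16667 − 10.10310 = 5.064 m/s.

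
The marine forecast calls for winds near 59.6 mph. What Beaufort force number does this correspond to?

Beaufort force 10

59.6 mph = 26.6 m/s, which is Beaufort 10 (storm, 24.5–28.4 m/s).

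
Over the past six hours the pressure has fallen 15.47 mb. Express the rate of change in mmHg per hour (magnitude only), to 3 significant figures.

1.93 mmHg per hour

15.47 mb / 6 h × 0.750062 mmHg/mb = 1.93 mmHg/h.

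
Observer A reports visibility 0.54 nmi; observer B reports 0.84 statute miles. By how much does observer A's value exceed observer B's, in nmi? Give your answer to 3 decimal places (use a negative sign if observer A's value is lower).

-0.190 nmi

observer B: 0.84 SM = 0.72994 nmi.
Difference: 0.54000 − 0.72994 = -0.190 nmi.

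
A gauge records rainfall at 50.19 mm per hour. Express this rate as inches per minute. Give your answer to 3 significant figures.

50.19 mm/hour × 0.0393701 in/mm × 0.0166667 hour/minute = 0.0329 in/minute.

0.0329 in/minute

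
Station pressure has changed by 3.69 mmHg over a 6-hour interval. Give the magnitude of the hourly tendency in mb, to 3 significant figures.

3.69 mmHg / 6 h × 1.33322 mb/mmHg = 0.820 mb/h.

0.820 mb per hour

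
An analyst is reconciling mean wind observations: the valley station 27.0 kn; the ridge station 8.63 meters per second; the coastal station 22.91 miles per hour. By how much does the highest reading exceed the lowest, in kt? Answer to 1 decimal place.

10.2 kt

the ridge station: 8.63 m/s = 16.775 kt.
the coastal station: 22.91 mph = 19.908 kt.
Spread: 27.000 − 16.775 = 10.2 kt.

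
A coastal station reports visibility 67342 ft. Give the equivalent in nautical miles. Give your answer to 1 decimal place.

1 ft = 0.000164579 nmi, so 67342 × 0.000164579 = 11.1 nmi.

11.1 nmi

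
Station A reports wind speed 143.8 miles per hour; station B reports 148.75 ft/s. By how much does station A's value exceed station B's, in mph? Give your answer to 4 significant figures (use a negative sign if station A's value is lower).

station B: 148.75 ft/s = 101.4205 mph.
Difference: 143.8000 − 101.4205 = 42.38 mph.

42.38 mph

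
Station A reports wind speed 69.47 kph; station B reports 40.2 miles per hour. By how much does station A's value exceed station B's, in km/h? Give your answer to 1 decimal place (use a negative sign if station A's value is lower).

4.8 km/h

station B: 40.2 mph = 64.696 km/h.
Difference: 69.470 − 64.696 = 4.8 km/h.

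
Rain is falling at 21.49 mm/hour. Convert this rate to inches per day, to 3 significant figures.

21.49 mm/hour × 0.0393701 in/mm × 24 hour/day = 20.3 in/day.

20.3 in/day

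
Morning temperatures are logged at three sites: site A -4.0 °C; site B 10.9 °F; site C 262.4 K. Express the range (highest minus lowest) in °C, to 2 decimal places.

7.72 °C

site B: 10.9 °F = -11.722 °C.
site C: 262.4 K = -10.750 °C.
Spread: (-4.000) − (-11.722) = 7.722 °C.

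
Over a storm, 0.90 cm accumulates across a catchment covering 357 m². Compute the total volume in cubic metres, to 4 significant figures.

Depth: 0.90 cm × 10 = 9 mm.
1 mm over 1 m² is 1 L, so volume = 9 × 357 = 3213 L = 3.213 m³.

3.213 cubic metres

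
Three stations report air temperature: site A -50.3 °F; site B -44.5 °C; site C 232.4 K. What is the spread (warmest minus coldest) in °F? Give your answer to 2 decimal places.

site A: -50.3 °F = -45.722 °C.
site C: 232.4 K = -40.750 °C.
Spread: (-40.750) − (-45.722) = 4.972 °C = 8.95 °F.

8.95 °F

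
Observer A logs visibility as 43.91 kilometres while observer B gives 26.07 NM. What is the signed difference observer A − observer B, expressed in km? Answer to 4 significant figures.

-4.372 km

observer B: 26.07 nmi = 48.28164 km.
Difference: 43.91000 − 48.28164 = -4.372 km.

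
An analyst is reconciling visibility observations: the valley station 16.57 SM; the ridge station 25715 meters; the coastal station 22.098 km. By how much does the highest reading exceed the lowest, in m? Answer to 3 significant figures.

the valley station: 16.57 SM = 26666.83 m.
the coastal station: 22.098 km = 22098.00 m.
Spread: 26666.83 − 22098.00 = 4570 m.

4570 m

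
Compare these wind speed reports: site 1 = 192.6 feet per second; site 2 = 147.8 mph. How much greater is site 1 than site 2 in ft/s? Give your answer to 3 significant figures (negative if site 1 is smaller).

site 2: 147.8 mph = 216.773 ft/s.
Difference: 192.600 − 216.773 = -24.2 ft/s.

-24.2 ft/s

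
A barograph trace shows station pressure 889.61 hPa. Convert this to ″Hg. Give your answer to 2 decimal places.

1 hPa = 0.02953 inHg, so 889.61 × 0.02953 = 26.27 inHg.

26.27 inHg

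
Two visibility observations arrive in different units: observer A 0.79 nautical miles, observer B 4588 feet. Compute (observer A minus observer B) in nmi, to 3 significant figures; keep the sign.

0.0349 nmi

observer B: 4588 ft = 0.755088 nmi.
Difference: 0.790000 − 0.755088 = 0.0349 nmi.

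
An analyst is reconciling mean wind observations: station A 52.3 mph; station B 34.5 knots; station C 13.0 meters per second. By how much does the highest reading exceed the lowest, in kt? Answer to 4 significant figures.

20.18 kt

station A: 52.3 mph = 45.4475 kt.
station C: 13.0 m/s = 25.2700 kt.
Spread: 45.4475 − 25.2700 = 20.18 kt.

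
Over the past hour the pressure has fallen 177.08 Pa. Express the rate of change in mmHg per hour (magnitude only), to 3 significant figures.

177.08 Pa / 1 h × 0.00750062 mmHg/Pa = 1.33 mmHg/h.

1.33 mmHg per hour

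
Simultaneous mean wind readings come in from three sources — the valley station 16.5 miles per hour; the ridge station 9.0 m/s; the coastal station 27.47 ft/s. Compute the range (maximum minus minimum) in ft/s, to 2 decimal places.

5.33 ft/s

the valley station: 16.5 mph = 24.2000 ft/s.
the ridge station: 9.0 m/s = 29.5276 ft/s.
Spread: 29.5276 − 24.2000 = 5.33 ft/s.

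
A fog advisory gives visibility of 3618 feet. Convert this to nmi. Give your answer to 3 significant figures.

0.595 nmi

1 ft = 0.000164579 nmi, so 3618 × 0.000164579 = 0.595 nmi.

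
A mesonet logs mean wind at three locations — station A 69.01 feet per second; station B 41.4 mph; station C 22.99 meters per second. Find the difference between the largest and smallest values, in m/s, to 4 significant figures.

4.483 m/s

station A: 69.01 ft/s = 21.03425 m/s.
station B: 41.4 mph = 18.50746 m/s.
Spread: 22.99000 − 18.50746 = 4.483 m/s.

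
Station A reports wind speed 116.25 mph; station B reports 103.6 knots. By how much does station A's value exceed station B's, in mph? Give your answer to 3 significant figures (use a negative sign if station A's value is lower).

station B: 103.6 kt = 119.2208 mph.
Difference: 116.2500 − 119.2208 = -2.97 mph.

-2.97 mph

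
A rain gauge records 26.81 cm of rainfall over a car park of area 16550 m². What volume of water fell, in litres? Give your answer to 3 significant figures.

Depth: 26.81 cm × 10 = 268.1 mm.
1 mm over 1 m² is 1 L, so volume = 268.1 × 16550 = 4437055 L ≈ 4440000 L.

4440000 litres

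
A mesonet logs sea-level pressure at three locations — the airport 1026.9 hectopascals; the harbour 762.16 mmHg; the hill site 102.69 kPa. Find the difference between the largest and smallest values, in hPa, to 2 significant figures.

11 hPa

the harbour: 762.16 mmHg = 1016.13 hPa.
the hill site: 102.69 kPa = 1026.90 hPa.
Spread: 1026.90 − 1016.13 = 11 hPa.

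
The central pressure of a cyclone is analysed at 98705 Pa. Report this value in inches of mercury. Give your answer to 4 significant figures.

29.15 inHg

1 Pa = 0.0002953 inHg, so 98705 × 0.0002953 = 29.15 inHg.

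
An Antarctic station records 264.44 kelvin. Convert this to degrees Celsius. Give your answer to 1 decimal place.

-8.7 °C

°C = 264.44 − 273.15 = -8.7 °C.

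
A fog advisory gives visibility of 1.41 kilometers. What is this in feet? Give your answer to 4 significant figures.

4626 ft

1 km = 3280.84 ft, so 1.41 × 3280.84 = 4626 ft.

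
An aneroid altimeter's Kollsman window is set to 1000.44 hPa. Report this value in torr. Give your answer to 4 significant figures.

750.4 mmHg

1 hPa = 0.750062 mmHg, so 1000.44 × 0.750062 = 750.4 mmHg.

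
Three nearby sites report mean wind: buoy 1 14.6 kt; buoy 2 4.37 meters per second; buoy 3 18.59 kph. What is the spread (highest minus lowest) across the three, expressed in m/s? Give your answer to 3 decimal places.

buoy 1: 14.6 kt = 7.51089 m/s.
buoy 3: 18.59 km/h = 5.16389 m/s.
Spread: 7.51089 − 4.37000 = 3.141 m/s.

3.141 m/s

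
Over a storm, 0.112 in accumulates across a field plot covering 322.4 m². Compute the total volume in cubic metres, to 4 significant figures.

0.9172 cubic metres

Depth: 0.112 in × 25.4 = 2.8448 mm.
1 mm over 1 m² is 1 L, so volume = 2.8448 × 322.4 = 917.16352 L = 0.9172 m³.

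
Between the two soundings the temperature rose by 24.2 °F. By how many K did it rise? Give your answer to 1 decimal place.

For a temperature change the 32° offset cancels: ΔK = 24.2 × 0.5556 = 13.4 K.

13.4 K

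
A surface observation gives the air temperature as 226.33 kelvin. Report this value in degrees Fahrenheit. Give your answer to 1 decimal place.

-52.3 °F

First to °C: -46.82 °C.
Then to °F: -52.3 °F.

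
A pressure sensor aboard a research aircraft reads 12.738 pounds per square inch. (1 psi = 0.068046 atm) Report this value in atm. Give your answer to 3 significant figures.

1 psi = 0.068046 atm, so 12.738 × 0.068046 = 0.867 atm.

0.867 atm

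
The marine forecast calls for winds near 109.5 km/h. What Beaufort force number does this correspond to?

109.5 km/h = 30.4 m/s, which is Beaufort 11 (violent storm, 28.5–32.6 m/s).

Beaufort force 11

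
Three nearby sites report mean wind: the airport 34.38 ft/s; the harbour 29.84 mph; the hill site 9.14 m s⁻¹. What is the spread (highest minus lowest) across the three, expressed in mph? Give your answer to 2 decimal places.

the airport: 34.38 ft/s = 23.4409 mph.
the hill site: 9.14 m/s = 20.4456 mph.
Spread: 29.8400 − 20.4456 = 9.39 mph.

9.39 mph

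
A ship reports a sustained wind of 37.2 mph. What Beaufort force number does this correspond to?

37.2 mph = 16.6 m/s, which is Beaufort 7 (near gale, 13.9–17.1 m/s).

Beaufort force 7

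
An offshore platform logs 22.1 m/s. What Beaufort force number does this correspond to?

22.1 m/s lies in the Beaufort 9 band (strong gale, 20.8–24.4 m/s).

Beaufort force 9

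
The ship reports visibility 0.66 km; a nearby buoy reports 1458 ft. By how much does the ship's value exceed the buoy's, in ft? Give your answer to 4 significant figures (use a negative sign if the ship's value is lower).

the ship: 0.66 km = 2165.354 ft.
Difference: 2165.354 − 1458.000 = 707.4 ft.

707.4 ft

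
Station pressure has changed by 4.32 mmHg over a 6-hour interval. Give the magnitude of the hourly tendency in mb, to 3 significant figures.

0.960 mb per hour

4.32 mmHg / 6 h × 1.33322 mb/mmHg = 0.960 mb/h.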